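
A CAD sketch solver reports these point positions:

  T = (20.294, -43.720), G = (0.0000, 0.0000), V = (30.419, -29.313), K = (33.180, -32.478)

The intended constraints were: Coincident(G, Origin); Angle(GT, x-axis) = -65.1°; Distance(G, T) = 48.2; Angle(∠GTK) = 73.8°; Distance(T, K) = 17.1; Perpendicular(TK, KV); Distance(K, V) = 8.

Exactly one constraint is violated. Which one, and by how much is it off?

Distance(K, V) = 8 — off by 3.80.

G = (0.00, 0.00) ✓; GT at -65.10° ✓; |GT| = 48.20 ✓; ∠GTK = 73.80° ✓; |TK| = 17.10 ✓; ∠(TK, KV) = 90.00° ✓; |KV| = 4.200 ✗.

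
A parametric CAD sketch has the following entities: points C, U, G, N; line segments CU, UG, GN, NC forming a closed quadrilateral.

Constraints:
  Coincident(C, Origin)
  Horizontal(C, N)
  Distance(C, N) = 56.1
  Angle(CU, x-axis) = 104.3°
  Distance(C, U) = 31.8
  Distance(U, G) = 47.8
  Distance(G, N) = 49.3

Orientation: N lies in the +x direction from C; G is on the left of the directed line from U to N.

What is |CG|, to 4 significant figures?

59.15

Checks: |UG| = 47.80 ✓; |GN| = 49.30 ✓.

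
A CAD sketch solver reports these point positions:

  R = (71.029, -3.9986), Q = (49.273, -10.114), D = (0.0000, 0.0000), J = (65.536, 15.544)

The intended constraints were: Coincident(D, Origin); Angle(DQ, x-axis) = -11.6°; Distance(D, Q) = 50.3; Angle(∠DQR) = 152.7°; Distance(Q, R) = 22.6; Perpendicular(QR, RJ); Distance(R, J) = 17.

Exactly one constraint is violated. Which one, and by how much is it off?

Distance(R, J) = 17 — off by 3.30.

D = (0.00, 0.00) ✓; DQ at -11.60° ✓; |DQ| = 50.30 ✓; ∠DQR = 152.7° ✓; |QR| = 22.60 ✓; ∠(QR, RJ) = 90.00° ✓; |RJ| = 20.30 ✗.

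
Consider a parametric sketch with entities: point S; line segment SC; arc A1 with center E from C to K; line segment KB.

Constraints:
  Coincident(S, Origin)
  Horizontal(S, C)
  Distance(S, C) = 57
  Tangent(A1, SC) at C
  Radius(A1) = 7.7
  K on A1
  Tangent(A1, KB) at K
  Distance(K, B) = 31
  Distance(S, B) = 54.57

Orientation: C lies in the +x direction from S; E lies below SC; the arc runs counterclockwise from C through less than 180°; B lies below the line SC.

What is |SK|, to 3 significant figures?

49.9

Checks: |EK| = 7.700 ✓; ∠(EK, KB) = 90.00° ✓; |KB| = 31.00 ✓; |SB| = 54.57 ✓.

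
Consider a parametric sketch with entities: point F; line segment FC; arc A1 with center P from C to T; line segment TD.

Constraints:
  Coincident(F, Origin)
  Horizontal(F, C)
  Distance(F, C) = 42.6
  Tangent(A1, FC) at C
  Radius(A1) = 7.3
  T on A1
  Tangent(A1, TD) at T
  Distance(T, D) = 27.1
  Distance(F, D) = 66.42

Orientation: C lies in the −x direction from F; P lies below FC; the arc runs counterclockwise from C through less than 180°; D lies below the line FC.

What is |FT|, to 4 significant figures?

49.60

Checks: |FC| = 42.60 ✓; ∠(PC, CF) = 90.00° ✓; |PT| = 7.300 ✓; ∠(PT, TD) = 90.00° ✓; |TD| = 27.10 ✓; |FD| = 66.42 ✓.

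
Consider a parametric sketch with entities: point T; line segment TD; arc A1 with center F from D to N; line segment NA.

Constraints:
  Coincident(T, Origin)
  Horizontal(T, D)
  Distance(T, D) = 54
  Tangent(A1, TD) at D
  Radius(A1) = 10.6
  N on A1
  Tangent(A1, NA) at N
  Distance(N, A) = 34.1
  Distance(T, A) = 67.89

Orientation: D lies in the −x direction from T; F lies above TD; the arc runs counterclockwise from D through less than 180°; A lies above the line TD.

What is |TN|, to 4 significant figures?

45.35

T is at the origin; T and D share the same y with |TD| = 54.0 and D on the −x side, so D = (-54.00, 0.000). Since A1 is tangent to TD there, FD ⟂ TD, so F = D + (0, 10.6) = (-54.00, 10.60). Since FN ⟂ NA (tangency), |FA| = √(10.6² + 34.1²) = 35.71 regardless of where N sits on A1. So A lies on both circle(T, 67.89) and circle(F, 35.71); the above-TD intersection is A = (-49.87, 46.07). N is the foot of the tangent from A: N = (-43.58, 12.55).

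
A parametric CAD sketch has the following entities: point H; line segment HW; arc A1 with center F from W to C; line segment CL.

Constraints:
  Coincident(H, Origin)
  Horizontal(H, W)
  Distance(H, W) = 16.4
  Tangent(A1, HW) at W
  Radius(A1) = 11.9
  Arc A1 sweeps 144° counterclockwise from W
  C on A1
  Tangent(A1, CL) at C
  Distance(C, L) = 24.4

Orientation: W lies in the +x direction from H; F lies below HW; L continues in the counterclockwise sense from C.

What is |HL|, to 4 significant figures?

46.22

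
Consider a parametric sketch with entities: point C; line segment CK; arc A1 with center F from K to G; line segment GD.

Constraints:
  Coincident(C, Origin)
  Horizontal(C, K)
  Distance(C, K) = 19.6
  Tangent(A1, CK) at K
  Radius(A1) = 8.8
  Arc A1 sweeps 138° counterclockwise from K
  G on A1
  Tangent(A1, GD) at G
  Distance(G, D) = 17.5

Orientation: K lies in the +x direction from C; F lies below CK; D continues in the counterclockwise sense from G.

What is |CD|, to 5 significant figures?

38.019

C is at the origin; CK is horizontal with |CK| = 19.6 and K on the +x side, so K = (19.600, 0.0000). Tangency of A1 to CK means the radius FK is perpendicular to CK, so F = K + (0, -8.8) = (19.600, -8.8000). On A1, K sits at bearing 90° from F; a 138° counterclockwise sweep puts G at bearing 228°, so G = F + 8.8·(cos 228°, sin 228°) = (13.712, -15.340). Since A1 is tangent to GD there, FG ⟂ GD, so GD runs along (−sin 228°, cos 228°); with |GD| = 17.5, D = (26.717, -27.049). Then |CD| = |D − C| = 38.019.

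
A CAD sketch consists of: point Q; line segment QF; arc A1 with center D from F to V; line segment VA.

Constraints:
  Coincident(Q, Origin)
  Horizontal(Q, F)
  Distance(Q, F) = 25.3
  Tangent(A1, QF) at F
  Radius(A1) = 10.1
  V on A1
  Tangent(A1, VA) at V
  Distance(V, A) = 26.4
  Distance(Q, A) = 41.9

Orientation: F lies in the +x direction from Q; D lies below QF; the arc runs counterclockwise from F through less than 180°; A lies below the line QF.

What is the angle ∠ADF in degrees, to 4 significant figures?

166.2°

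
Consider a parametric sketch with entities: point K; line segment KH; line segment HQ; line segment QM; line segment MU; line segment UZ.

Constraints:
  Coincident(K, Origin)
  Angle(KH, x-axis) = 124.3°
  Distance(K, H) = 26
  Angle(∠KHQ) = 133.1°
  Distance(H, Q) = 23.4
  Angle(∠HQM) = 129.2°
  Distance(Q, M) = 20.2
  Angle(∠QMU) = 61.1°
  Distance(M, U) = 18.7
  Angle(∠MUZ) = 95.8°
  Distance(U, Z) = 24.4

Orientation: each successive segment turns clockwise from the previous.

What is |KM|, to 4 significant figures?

54.03

K is at the origin; KH runs at 124.3° with length 26.0, so H = (-14.65, 21.48). ∠KHQ = 133.1° gives HQ at 77.40° from the x-axis; with |HQ| = 23.4, Q = (-9.547, 44.32). ∠HQM = 129.2° gives QM at 26.60° from the x-axis; with |QM| = 20.2, M = (8.515, 53.36). Then |KM| = |M − K| = 54.03.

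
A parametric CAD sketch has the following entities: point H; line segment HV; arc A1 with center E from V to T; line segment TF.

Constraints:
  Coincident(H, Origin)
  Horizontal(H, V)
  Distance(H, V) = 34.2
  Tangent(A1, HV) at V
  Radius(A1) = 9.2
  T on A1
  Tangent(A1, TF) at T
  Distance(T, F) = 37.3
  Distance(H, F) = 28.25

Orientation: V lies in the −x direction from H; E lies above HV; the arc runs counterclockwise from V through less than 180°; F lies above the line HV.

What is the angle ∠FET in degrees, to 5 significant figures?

76.145°

H is at the origin; HV is horizontal with |HV| = 34.2 and V on the −x side, so V = (-34.200, 0.0000). Tangency of A1 to HV means the radius EV is perpendicular to HV, so E = V + (0, 9.2) = (-34.200, 9.2000). Since ET ⟂ TF (tangency), |EF| = √(9.2² + 37.3²) = 38.418 regardless of where T sits on A1. So F lies on both circle(H, 28.25) and circle(E, 38.418); the above-HV intersection is F = (-0.83096, 28.238). T is the foot of the tangent from F: T = (-27.860, 2.5333).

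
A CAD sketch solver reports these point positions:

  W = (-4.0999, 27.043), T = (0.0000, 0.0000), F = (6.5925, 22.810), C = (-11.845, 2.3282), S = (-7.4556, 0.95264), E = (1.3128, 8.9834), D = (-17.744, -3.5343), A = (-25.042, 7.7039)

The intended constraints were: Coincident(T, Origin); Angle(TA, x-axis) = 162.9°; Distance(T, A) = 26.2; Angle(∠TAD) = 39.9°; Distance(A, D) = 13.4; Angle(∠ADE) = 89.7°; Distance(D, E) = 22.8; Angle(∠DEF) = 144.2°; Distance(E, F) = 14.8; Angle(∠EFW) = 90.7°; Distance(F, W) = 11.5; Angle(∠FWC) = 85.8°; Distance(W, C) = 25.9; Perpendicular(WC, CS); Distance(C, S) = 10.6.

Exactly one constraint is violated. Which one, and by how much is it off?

Distance(C, S) = 10.6 — off by 6.00.

T = (0.00, 0.00) ✓; TA at 162.9° ✓; |TA| = 26.20 ✓; ∠TAD = 39.90° ✓; |AD| = 13.40 ✓; ∠ADE = 89.70° ✓; |DE| = 22.80 ✓; ∠DEF = 144.2° ✓; |EF| = 14.80 ✓; ∠EFW = 90.70° ✓; |FW| = 11.50 ✓; ∠FWC = 85.80° ✓; |WC| = 25.90 ✓; ∠(WC, CS) = 90.00° ✓; |CS| = 4.600 ✗.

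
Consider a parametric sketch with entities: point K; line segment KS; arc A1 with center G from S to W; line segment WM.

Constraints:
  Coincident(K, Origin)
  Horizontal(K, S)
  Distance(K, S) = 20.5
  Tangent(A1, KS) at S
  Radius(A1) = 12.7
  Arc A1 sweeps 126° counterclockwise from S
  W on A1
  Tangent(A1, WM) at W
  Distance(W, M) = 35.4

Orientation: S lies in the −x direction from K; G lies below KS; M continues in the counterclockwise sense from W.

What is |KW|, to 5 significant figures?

36.793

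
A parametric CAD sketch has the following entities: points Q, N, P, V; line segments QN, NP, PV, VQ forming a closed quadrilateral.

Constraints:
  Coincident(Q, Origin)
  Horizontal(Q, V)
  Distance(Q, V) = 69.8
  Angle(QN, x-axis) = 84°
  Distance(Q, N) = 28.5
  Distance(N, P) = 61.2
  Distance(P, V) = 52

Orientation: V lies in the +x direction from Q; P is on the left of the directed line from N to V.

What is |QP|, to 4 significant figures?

78.63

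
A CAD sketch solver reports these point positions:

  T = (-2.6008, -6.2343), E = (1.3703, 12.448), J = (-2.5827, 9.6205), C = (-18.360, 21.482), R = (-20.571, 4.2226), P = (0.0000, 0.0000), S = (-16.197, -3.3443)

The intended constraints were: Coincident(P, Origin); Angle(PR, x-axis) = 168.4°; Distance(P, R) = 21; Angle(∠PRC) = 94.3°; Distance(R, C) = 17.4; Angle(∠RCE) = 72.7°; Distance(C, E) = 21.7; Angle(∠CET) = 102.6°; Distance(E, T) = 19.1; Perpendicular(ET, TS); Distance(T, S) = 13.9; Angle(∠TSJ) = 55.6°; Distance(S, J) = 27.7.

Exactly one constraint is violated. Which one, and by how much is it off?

Distance(S, J) = 27.7 — off by 8.90.

P = (0.00, 0.00) ✓; PR at 168.4° ✓; |PR| = 21.00 ✓; ∠PRC = 94.30° ✓; |RC| = 17.40 ✓; ∠RCE = 72.70° ✓; |CE| = 21.70 ✓; ∠CET = 102.6° ✓; |ET| = 19.10 ✓; ∠(ET, TS) = 90.00° ✓; |TS| = 13.90 ✓; ∠TSJ = 55.60° ✓; |SJ| = 18.80 ✗.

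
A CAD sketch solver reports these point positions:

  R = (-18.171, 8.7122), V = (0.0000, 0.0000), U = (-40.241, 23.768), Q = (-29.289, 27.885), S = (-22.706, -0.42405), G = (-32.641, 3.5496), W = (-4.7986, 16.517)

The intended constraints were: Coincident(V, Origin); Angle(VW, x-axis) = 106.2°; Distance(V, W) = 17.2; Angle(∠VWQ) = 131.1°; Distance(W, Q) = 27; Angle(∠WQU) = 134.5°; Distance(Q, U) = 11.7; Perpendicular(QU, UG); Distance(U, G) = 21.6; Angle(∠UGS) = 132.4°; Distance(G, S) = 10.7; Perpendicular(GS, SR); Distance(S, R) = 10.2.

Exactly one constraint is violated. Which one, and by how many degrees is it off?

Perpendicular(GS, SR) — off by 4.60°.

V = (0.00, 0.00) ✓; VW at 106.2° ✓; |VW| = 17.20 ✓; ∠VWQ = 131.1° ✓; |WQ| = 27.00 ✓; ∠WQU = 134.5° ✓; |QU| = 11.70 ✓; ∠(QU, UG) = 90.00° ✓; |UG| = 21.60 ✓; ∠UGS = 132.4° ✓; |GS| = 10.70 ✓; ∠(GS, SR) = 85.40° ✗; |SR| = 10.20 ✓.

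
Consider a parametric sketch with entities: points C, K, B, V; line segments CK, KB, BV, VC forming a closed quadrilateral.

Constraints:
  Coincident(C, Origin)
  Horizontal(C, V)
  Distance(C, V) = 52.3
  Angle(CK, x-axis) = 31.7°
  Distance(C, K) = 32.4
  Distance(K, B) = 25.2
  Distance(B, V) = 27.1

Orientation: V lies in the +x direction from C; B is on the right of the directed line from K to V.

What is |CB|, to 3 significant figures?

27.7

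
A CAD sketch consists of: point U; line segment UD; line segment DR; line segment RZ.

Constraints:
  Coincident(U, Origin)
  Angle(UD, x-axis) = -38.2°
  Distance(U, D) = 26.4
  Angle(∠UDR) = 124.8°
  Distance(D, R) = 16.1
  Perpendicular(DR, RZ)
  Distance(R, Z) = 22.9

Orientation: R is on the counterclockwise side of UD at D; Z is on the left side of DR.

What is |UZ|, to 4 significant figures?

31.19

∠UDR = 124.8°, so DR runs at -38.2° + (180° − 124.8°) = 17.00° from the x-axis; with |DR| = 16.1, R = D + 16.1·(cos 17.00°, sin 17.00°) = (36.14, -11.62). DR is perpendicular to RZ; with |RZ| = 22.9 on the left of DR, Z = R + 22.9·(-0.2924, 0.9563) = (29.45, 10.28). Then |UZ| = |Z − U| = 31.19.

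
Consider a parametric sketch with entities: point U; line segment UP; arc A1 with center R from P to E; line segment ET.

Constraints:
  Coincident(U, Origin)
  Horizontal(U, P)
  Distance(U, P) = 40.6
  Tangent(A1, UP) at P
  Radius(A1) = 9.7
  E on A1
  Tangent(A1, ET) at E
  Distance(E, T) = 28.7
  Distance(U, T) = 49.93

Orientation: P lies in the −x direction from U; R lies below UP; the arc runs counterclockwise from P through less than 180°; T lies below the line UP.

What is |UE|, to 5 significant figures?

50.842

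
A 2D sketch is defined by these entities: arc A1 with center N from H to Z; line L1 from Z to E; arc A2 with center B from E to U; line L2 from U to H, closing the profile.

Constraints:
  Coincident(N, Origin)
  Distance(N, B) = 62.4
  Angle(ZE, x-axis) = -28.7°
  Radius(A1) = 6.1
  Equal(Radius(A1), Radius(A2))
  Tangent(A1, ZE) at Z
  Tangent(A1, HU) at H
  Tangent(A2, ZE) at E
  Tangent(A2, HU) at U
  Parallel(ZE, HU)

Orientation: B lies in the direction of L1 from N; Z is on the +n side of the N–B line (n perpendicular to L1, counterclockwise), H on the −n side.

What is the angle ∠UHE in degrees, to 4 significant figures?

11.06°

The slot axis is L1's direction at -28.7°, so u = (cos -28.7°, sin -28.7°) = (0.8771, -0.4802) and n = (−sin -28.7°, cos -28.7°) = (0.4802, 0.8771). N is at the origin and B lies 62.4 along u from N, so B = 62.4·u = (54.73, -29.97). Tangency of A1 to both parallel lines with radius 6.1 puts Z and H at N ± 6.1·n: Z = (2.929, 5.351), H = (-2.929, -5.351). Equal radii place E and U the same way about B: E = B + 6.1·n = (57.66, -24.62), U = B − 6.1·n = (51.80, -35.32). Then cos ∠UHE = HU·HE / (|HU||HE|), giving 11.06°.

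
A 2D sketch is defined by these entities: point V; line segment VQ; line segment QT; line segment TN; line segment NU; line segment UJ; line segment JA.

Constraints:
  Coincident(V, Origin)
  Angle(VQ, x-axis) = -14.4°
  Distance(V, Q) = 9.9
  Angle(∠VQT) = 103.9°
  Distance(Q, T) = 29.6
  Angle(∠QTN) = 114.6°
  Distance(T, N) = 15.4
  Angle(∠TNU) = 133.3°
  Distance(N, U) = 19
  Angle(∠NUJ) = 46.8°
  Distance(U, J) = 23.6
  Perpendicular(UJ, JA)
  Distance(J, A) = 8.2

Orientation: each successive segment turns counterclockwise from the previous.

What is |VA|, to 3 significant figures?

29.0

V is at the origin; VQ runs at -14.4° with length 9.9, so Q = (9.59, -2.46). ∠VQT = 103.9° gives QT at 61.7° from the x-axis; with |QT| = 29.6, T = (23.6, 23.6). ∠QTN = 114.6° gives TN at 127° from the x-axis; with |TN| = 15.4, N = (14.3, 35.9). ∠TNU = 133.3° gives NU at 174° from the x-axis; with |NU| = 19.0, U = (-4.56, 37.9). ∠NUJ = 46.8° gives UJ at -53.0° from the x-axis; with |UJ| = 23.6, J = (9.65, 19.1). UJ ⟂ JA, so JA runs at 37.0°; with |JA| = 8.2, A = (16.2, 24.0). Then |VA| = |A − V| = 29.0.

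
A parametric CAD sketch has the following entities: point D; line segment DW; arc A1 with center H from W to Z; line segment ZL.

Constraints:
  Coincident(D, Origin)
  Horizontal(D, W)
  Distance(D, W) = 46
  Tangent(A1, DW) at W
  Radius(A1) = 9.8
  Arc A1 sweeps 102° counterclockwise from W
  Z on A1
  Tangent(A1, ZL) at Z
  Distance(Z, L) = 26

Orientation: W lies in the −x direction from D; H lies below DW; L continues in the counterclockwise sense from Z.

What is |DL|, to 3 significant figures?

62.5

D is at the origin; D and W share the same y with |DW| = 46.0 and W on the −x side, so W = (-46.0, 0.00). The tangent condition forces HW to be normal to DW, so H = W + (0, -9.8) = (-46.0, -9.80). On A1, W sits at bearing 90° from H; a 102° counterclockwise sweep puts Z at bearing 192°, so Z = H + 9.8·(cos 192°, sin 192°) = (-55.6, -11.8). Tangency of A1 to ZL means the radius HZ is perpendicular to ZL, so ZL runs along (−sin 192°, cos 192°); with |ZL| = 26.0, L = (-50.2, -37.3). Then |DL| = |L − D| = 62.5.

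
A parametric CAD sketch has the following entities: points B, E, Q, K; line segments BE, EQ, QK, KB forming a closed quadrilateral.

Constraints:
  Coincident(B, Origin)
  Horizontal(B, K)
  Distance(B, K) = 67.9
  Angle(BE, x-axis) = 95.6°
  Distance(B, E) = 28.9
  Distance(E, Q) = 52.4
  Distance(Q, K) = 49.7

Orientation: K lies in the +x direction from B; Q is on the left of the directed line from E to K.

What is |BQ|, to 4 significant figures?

65.11

Checks: |EQ| = 52.40 ✓; |QK| = 49.70 ✓.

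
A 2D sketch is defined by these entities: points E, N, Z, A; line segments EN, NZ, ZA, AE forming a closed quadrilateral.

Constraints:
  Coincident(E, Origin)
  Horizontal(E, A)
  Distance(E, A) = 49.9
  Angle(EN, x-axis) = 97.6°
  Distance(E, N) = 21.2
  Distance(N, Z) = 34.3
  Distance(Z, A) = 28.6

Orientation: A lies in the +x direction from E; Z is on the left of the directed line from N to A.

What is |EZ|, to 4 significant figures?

38.34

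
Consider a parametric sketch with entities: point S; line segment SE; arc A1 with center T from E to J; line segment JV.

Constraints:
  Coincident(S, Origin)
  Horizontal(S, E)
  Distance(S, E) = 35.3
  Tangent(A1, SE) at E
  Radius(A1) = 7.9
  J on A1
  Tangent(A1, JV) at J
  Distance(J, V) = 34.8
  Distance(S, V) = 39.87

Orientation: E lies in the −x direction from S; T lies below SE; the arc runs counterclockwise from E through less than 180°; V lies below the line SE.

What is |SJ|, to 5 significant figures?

42.858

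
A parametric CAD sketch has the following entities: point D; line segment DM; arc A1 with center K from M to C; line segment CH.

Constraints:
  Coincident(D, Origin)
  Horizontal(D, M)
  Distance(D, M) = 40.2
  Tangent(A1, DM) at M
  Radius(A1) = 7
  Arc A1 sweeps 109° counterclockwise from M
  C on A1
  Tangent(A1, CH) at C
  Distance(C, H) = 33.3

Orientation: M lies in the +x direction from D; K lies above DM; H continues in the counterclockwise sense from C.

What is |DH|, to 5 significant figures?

54.370

D is at the origin; D and M share the same y with |DM| = 40.2 and M on the +x side, so M = (40.200, 0.0000). Since A1 is tangent to DM there, KM ⟂ DM, so K = M + (0, 7) = (40.200, 7.0000). On A1, M sits at bearing -90° from K; a 109° counterclockwise sweep puts C at bearing 19°, so C = K + 7.0·(cos 19°, sin 19°) = (46.819, 9.2790). Since A1 is tangent to CH there, KC ⟂ CH, so CH runs along (−sin 19°, cos 19°); with |CH| = 33.3, H = (35.977, 40.765). Then |DH| = |H − D| = 54.370.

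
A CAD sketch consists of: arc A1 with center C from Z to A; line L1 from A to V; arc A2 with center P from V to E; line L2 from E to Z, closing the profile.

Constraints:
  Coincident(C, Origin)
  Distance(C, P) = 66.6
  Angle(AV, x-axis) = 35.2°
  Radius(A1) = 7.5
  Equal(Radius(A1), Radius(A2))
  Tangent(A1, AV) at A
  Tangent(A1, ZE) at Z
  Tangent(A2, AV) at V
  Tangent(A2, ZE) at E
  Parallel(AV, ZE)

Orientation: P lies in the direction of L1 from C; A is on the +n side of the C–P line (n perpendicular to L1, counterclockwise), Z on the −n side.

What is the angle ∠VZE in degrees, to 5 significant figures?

12.693°

Tangency of A1 to both parallel lines with radius 7.5 puts A and Z at C ± 7.5·n: A = (-4.3232, 6.1286), Z = (4.3232, -6.1286). Equal radii place V and E the same way about P: V = P + 7.5·n = (50.099, 44.519), E = P − 7.5·n = (58.745, 32.262). Then cos ∠VZE = ZV·ZE / (|ZV||ZE|), giving 12.693°.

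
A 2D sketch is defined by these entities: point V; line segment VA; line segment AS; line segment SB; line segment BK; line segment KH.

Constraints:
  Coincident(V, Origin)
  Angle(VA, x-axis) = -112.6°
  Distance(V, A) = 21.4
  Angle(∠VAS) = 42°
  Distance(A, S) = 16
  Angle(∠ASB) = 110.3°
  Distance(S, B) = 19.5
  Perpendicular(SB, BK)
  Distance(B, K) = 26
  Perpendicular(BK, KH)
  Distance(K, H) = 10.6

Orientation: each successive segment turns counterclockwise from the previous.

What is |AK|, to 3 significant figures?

27.4

V is at the origin; VA runs at -112.6° with length 21.4, so A = (-8.22, -19.8). ∠VAS = 42.0° gives AS at 25.4° from the x-axis; with |AS| = 16.0, S = (6.23, -12.9). ∠ASB = 110.3° gives SB at 95.1° from the x-axis; with |SB| = 19.5, B = (4.50, 6.53). SB is perpendicular to BK, so BK runs at -175°; with |BK| = 26.0, K = (-21.4, 4.22). Then |AK| = |K − A| = 27.4.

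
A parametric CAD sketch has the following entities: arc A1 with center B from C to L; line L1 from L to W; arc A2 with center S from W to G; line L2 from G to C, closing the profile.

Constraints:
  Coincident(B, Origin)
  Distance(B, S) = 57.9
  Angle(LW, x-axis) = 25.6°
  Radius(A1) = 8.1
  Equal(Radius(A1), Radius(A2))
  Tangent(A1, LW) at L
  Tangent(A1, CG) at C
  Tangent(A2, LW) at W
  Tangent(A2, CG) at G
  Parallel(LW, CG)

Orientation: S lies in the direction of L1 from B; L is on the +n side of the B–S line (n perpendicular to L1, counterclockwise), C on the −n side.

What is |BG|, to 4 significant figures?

58.46

The slot axis is L1's direction at 25.6°, so u = (cos 25.6°, sin 25.6°) = (0.9018, 0.4321) and n = (−sin 25.6°, cos 25.6°) = (-0.4321, 0.9018). B is at the origin and S lies 57.9 along u from B, so S = 57.9·u = (52.22, 25.02). Tangency of A1 to both parallel lines with radius 8.1 puts L and C at B ± 8.1·n: L = (-3.500, 7.305), C = (3.500, -7.305). Equal radii place W and G the same way about S: W = S + 8.1·n = (48.72, 32.32), G = S − 8.1·n = (55.72, 17.71). Then |BG| = |G − B| = 58.46.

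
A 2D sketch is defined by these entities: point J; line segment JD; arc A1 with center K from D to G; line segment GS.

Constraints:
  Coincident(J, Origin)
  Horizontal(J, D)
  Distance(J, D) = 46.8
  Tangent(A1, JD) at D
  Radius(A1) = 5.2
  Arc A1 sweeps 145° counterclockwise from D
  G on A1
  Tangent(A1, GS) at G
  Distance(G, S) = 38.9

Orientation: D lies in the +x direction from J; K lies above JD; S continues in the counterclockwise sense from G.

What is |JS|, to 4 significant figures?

36.48

On A1, D sits at bearing -90° from K; a 145° counterclockwise sweep puts G at bearing 55°, so G = K + 5.2·(cos 55°, sin 55°) = (49.78, 9.460). Since A1 is tangent to GS there, KG ⟂ GS, so GS runs along (−sin 55°, cos 55°); with |GS| = 38.9, S = (17.92, 31.77). Then |JS| = |S − J| = 36.48.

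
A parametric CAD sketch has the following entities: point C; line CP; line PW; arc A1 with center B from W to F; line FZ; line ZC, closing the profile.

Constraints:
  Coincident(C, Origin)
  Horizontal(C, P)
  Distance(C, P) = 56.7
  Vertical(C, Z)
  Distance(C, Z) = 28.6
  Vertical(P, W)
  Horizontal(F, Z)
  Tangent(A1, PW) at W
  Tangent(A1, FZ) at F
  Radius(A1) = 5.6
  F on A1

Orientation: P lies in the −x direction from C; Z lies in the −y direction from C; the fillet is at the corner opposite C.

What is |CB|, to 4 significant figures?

56.04

C is at the origin; C and P share the same y with |CP| = 56.7 and P on the −x side, so P = (-56.70, 0.000). CZ is vertical with |CZ| = 28.6 and Z on the −y side, so Z = (0.000, -28.60). The virtual corner opposite C is at (-56.70, -28.60). The tangent condition forces BW to be normal to PW and tangency of A1 to FZ means the radius BF is perpendicular to FZ, with radius 5.6, so the center B sits 5.6 in from both sides at B = (-51.10, -23.00). Then |CB| = |B − C| = 56.04.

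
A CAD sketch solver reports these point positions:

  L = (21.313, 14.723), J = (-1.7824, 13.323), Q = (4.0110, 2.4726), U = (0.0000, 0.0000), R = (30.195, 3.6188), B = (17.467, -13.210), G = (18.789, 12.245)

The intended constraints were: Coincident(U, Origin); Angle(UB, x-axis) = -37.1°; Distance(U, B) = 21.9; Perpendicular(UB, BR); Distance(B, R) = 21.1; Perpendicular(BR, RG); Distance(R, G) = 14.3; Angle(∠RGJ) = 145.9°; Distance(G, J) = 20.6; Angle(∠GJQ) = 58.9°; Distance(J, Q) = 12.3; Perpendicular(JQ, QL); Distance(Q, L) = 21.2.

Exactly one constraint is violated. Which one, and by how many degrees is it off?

Perpendicular(JQ, QL) — off by 7.20°.

U = (0.00, 0.00) ✓; UB at -37.10° ✓; |UB| = 21.90 ✓; ∠(UB, BR) = 90.00° ✓; |BR| = 21.10 ✓; ∠(BR, RG) = 90.00° ✓; |RG| = 14.30 ✓; ∠RGJ = 145.9° ✓; |GJ| = 20.60 ✓; ∠GJQ = 58.90° ✓; |JQ| = 12.30 ✓; ∠(JQ, QL) = 97.20° ✗; |QL| = 21.20 ✓.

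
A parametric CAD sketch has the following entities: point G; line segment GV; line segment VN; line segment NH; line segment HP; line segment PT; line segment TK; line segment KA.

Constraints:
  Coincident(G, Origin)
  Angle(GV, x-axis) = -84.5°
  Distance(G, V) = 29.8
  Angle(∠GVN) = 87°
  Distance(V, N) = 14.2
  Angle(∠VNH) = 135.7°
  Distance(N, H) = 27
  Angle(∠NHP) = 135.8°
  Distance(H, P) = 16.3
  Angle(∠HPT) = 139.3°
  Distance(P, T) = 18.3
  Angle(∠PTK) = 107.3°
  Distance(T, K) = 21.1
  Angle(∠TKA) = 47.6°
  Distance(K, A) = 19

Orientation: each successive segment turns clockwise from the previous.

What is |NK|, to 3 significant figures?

43.0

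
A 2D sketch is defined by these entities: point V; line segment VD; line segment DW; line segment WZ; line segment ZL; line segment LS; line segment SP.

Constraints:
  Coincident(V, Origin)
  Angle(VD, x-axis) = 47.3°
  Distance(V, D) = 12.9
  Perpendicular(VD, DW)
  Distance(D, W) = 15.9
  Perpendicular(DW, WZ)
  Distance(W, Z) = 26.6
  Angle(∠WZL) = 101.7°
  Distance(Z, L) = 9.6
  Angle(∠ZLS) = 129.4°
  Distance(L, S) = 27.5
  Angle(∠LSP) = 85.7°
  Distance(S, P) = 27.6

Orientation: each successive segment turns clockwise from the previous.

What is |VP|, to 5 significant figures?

22.105

V is at the origin; VD runs at 47.3° with length 12.9, so D = (8.7483, 9.4804). VD is perpendicular to DW, so DW runs at -42.700°; with |DW| = 15.9, W = (20.433, -1.3023). DW is perpendicular to WZ, so WZ runs at -132.70°; with |WZ| = 26.6, Z = (2.3944, -20.851). ∠WZL = 101.7° gives ZL at 149.00° from the x-axis; with |ZL| = 9.6, L = (-5.8345, -15.907). ∠ZLS = 129.4° gives LS at 98.400° from the x-axis; with |LS| = 27.5, S = (-9.8517, 11.298). ∠LSP = 85.7° gives SP at 4.1000° from the x-axis; with |SP| = 27.6, P = (17.678, 13.272). Then |VP| = |P − V| = 22.105.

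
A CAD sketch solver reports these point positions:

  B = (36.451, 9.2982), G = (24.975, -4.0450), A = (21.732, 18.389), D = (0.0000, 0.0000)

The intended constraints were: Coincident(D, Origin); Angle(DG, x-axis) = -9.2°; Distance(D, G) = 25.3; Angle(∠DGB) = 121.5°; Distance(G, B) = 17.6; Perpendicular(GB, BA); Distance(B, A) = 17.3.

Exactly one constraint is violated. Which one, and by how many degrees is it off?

Perpendicular(GB, BA) — off by 9.00°.

D = (0.00, 0.00) ✓; DG at -9.200° ✓; |DG| = 25.30 ✓; ∠DGB = 121.5° ✓; |GB| = 17.60 ✓; ∠(GB, BA) = 99.00° ✗; |BA| = 17.30 ✓.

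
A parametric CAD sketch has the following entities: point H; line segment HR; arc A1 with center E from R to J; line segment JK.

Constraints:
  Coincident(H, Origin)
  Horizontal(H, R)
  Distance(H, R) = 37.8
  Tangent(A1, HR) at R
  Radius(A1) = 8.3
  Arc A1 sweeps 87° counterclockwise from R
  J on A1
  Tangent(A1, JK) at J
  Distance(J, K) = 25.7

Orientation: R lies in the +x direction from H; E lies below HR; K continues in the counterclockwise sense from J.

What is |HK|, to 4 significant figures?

43.79

On A1, R sits at bearing 90° from E; an 87° counterclockwise sweep puts J at bearing 177°, so J = E + 8.3·(cos 177°, sin 177°) = (29.51, -7.866). Tangency of A1 to JK means the radius EJ is perpendicular to JK, so JK runs along (−sin 177°, cos 177°); with |JK| = 25.7, K = (28.17, -33.53). Then |HK| = |K − H| = 43.79.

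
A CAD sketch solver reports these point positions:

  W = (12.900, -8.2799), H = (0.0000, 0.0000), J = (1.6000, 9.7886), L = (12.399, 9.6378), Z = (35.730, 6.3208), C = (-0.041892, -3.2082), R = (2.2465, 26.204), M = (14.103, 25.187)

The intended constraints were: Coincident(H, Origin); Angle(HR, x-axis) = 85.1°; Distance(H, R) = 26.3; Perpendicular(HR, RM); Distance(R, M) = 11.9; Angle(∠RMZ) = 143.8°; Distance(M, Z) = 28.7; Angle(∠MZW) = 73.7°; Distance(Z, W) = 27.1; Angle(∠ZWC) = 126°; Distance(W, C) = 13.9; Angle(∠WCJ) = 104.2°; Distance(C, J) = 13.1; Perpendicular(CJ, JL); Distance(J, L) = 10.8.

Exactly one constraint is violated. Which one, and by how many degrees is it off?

Perpendicular(CJ, JL) — off by 6.40°.

H = (0.00, 0.00) ✓; HR at 85.10° ✓; |HR| = 26.30 ✓; ∠(HR, RM) = 90.00° ✓; |RM| = 11.90 ✓; ∠RMZ = 143.8° ✓; |MZ| = 28.70 ✓; ∠MZW = 73.70° ✓; |ZW| = 27.10 ✓; ∠ZWC = 126.0° ✓; |WC| = 13.90 ✓; ∠WCJ = 104.2° ✓; |CJ| = 13.10 ✓; ∠(CJ, JL) = 83.60° ✗; |JL| = 10.80 ✓.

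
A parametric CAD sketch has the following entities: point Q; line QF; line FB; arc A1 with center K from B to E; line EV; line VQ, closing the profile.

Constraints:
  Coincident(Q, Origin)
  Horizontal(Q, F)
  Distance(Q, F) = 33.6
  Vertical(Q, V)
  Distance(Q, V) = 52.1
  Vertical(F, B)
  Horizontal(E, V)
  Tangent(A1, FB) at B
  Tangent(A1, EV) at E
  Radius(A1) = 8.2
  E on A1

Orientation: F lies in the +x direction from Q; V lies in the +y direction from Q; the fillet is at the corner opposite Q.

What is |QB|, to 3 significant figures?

55.3

Q is at the origin; QF is horizontal with |QF| = 33.6 and F on the +x side, so F = (33.6, 0.00). Q and V share the same x with |QV| = 52.1 and V on the +y side, so V = (0.00, 52.1). The virtual corner opposite Q is at (33.6, 52.1). A1 meets FB tangentially, so KB is at right angles to FB and since A1 is tangent to EV there, KE ⟂ EV, with radius 8.2, so the center K sits 8.2 in from both sides at K = (25.4, 43.9). That places the tangent points at B = (33.6, 43.9) on FB and E = (25.4, 52.1) on EV. Then |QB| = |B − Q| = 55.3.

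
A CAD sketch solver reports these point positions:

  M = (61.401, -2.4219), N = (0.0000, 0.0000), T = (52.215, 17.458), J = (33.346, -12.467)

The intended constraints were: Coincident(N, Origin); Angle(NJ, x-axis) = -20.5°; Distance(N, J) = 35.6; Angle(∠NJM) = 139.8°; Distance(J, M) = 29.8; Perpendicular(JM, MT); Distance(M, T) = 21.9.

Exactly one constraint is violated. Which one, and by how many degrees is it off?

Perpendicular(JM, MT) — off by 5.10°.

N = (0.00, 0.00) ✓; NJ at -20.50° ✓; |NJ| = 35.60 ✓; ∠NJM = 139.8° ✓; |JM| = 29.80 ✓; ∠(JM, MT) = 95.10° ✗; |MT| = 21.90 ✓.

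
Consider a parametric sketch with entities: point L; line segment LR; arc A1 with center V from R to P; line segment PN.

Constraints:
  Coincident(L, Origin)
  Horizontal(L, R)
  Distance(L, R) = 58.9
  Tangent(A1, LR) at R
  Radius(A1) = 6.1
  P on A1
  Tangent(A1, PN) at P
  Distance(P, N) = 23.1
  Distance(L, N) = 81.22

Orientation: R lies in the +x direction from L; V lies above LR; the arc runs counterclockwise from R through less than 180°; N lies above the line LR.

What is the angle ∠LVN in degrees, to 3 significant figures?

153°

L is at the origin; LR is horizontal with |LR| = 58.9 and R on the +x side, so R = (58.9, 0.00). The tangent condition forces VR to be normal to LR, so V = R + (0, 6.1) = (58.9, 6.10). Since VP ⟂ PN (tangency), |VN| = √(6.1² + 23.1²) = 23.9 regardless of where P sits on A1. So N lies on both circle(L, 81.22) and circle(V, 23.9); the above-LR intersection is N = (78.9, 19.1). P is the foot of the tangent from N: P = (63.4, 2.00).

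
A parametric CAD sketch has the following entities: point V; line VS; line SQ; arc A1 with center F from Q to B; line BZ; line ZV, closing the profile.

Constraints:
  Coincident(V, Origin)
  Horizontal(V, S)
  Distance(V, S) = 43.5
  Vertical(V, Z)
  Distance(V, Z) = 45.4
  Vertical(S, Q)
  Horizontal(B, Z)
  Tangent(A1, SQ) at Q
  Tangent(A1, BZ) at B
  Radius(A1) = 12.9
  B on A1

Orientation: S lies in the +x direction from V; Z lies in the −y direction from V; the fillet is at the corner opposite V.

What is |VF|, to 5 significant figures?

44.639

V is at the origin; VS is horizontal with |VS| = 43.5 and S on the +x side, so S = (43.500, 0.0000). V and Z share the same x with |VZ| = 45.4 and Z on the −y side, so Z = (0.0000, -45.400). The virtual corner opposite V is at (43.500, -45.400). A1 meets SQ tangentially, so FQ is at right angles to SQ and the tangent condition forces FB to be normal to BZ, with radius 12.9, so the center F sits 12.9 in from both sides at F = (30.600, -32.500). Then |VF| = |F − V| = 44.639.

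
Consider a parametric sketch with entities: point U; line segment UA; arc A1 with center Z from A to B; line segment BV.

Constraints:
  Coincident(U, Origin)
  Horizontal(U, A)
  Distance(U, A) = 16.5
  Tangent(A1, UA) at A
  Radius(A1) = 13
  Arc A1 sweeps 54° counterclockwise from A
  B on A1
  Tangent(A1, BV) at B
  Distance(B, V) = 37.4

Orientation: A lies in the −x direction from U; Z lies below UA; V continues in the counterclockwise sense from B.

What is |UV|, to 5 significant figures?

60.577

U is at the origin; UA is horizontal with |UA| = 16.5 and A on the −x side, so A = (-16.500, 0.0000). A1 meets UA tangentially, so ZA is at right angles to UA, so Z = A + (0, -13) = (-16.500, -13.000). On A1, A sits at bearing 90° from Z; a 54° counterclockwise sweep puts B at bearing 144°, so B = Z + 13.0·(cos 144°, sin 144°) = (-27.017, -5.3588). The tangent condition forces ZB to be normal to BV, so BV runs along (−sin 144°, cos 144°); with |BV| = 37.4, V = (-49.000, -35.616). Then |UV| = |V − U| = 60.577.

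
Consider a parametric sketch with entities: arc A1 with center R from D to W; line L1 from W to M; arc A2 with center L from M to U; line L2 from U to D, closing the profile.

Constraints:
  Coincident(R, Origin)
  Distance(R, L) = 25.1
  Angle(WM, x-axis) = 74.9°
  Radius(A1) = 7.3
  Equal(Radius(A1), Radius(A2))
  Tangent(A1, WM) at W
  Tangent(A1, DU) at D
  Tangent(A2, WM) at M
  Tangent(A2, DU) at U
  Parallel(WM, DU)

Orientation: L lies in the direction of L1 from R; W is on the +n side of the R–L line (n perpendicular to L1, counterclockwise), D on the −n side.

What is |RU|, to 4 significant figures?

26.14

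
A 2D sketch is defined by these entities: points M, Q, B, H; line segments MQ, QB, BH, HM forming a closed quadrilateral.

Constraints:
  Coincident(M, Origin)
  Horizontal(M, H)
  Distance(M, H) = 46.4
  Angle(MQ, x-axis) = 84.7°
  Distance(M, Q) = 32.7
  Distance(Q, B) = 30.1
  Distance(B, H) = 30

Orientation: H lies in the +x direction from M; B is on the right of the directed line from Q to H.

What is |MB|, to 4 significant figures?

17.98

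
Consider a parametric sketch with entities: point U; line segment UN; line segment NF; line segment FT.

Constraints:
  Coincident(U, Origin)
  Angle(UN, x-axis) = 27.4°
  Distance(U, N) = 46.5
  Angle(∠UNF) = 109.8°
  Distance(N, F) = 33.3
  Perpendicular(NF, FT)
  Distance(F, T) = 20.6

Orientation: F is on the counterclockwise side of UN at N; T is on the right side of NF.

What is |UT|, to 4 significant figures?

80.91

U is at the origin; UN runs at 27.4° with length 46.5, so N = 46.5·(cos 27.4°, sin 27.4°) = (41.28, 21.40). ∠UNF = 109.8°, so NF runs at 27.4° + (180° − 109.8°) = 97.60° from the x-axis; with |NF| = 33.3, F = N + 33.3·(cos 97.60°, sin 97.60°) = (36.88, 54.41). NF ⟂ FT; with |FT| = 20.6 on the right of NF, T = F + 20.6·(0.9912, 0.1323) = (57.30, 57.13). Then |UT| = |T − U| = 80.91.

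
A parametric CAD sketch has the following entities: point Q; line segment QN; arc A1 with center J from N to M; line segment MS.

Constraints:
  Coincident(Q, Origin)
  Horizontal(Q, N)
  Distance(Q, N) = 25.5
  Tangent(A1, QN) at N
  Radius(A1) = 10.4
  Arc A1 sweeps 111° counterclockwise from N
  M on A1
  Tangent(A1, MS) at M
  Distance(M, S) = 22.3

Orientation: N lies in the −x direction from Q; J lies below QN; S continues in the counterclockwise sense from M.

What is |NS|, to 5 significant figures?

34.988

Q is at the origin; QN is horizontal with |QN| = 25.5 and N on the −x side, so N = (-25.500, 0.0000). Tangency of A1 to QN means the radius JN is perpendicular to QN, so J = N + (0, -10.4) = (-25.500, -10.400). On A1, N sits at bearing 90° from J; a 111° counterclockwise sweep puts M at bearing 201°, so M = J + 10.4·(cos 201°, sin 201°) = (-35.209, -14.127). A1 meets MS tangentially, so JM is at right angles to MS, so MS runs along (−sin 201°, cos 201°); with |MS| = 22.3, S = (-27.218, -34.946). Then |NS| = |S − N| = 34.988.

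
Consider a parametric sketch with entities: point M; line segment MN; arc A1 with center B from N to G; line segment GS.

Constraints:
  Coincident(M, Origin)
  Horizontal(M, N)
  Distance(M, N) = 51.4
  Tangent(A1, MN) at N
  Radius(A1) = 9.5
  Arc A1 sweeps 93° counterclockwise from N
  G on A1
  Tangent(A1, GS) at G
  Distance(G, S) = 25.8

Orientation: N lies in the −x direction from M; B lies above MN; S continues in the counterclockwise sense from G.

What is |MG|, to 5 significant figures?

43.089

M is at the origin; MN is horizontal with |MN| = 51.4 and N on the −x side, so N = (-51.400, 0.0000). Tangency of A1 to MN means the radius BN is perpendicular to MN, so B = N + (0, 9.5) = (-51.400, 9.5000). On A1, N sits at bearing -90° from B; a 93° counterclockwise sweep puts G at bearing 3°, so G = B + 9.5·(cos 3°, sin 3°) = (-41.913, 9.9972). Then |MG| = |G − M| = 43.089.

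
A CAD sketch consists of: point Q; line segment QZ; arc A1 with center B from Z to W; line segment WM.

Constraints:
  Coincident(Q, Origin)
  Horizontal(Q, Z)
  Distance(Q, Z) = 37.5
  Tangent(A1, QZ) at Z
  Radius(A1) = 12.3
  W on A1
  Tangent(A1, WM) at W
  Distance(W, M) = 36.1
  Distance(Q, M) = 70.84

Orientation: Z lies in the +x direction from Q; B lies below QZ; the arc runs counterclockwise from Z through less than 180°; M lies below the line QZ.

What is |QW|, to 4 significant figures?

35.11

Q is at the origin; QZ is horizontal with |QZ| = 37.5 and Z on the +x side, so Z = (37.50, 0.000). The tangent condition forces BZ to be normal to QZ, so B = Z + (0, -12.3) = (37.50, -12.30). Since BW ⟂ WM (tangency), |BM| = √(12.3² + 36.1²) = 38.14 regardless of where W sits on A1. So M lies on both circle(Q, 70.84) and circle(B, 38.14); the below-QZ intersection is M = (52.79, -47.24). W is the foot of the tangent from M: W = (28.42, -20.60).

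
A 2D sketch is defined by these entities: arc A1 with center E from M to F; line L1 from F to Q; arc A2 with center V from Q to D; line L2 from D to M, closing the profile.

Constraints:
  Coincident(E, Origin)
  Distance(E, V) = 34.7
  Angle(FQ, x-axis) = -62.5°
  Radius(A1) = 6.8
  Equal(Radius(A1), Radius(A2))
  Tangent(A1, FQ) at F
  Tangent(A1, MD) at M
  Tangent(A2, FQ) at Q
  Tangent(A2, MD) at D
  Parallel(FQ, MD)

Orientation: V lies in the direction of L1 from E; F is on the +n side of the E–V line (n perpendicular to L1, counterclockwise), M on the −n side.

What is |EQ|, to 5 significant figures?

35.360

The slot axis is L1's direction at -62.5°, so u = (cos -62.5°, sin -62.5°) = (0.46175, -0.88701) and n = (−sin -62.5°, cos -62.5°) = (0.88701, 0.46175). E is at the origin and V lies 34.7 along u from E, so V = 34.7·u = (16.023, -30.779). Tangency of A1 to both parallel lines with radius 6.8 puts F and M at E ± 6.8·n: F = (6.0317, 3.1399), M = (-6.0317, -3.1399). Equal radii place Q and D the same way about V: Q = V + 6.8·n = (22.054, -27.639), D = V − 6.8·n = (9.9910, -33.919). Then |EQ| = |Q − E| = 35.360.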